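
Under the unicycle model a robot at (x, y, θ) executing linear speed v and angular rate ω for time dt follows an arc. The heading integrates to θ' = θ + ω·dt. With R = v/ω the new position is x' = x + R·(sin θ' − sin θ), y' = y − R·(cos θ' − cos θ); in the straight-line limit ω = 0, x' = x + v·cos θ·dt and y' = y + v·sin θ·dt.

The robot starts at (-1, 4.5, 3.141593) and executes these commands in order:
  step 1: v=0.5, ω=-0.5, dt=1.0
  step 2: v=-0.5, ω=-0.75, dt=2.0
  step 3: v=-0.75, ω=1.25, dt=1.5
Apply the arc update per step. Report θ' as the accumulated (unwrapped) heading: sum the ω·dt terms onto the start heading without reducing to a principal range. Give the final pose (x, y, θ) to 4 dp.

step 1: θ'=2.6416 (R=-1.0000) → pose (-1.4794, 4.6224, 2.6416)
step 2: θ'=1.1416 (R=0.6667) → pose (-1.1928, 3.7599, 1.1416)
step 3: θ'=3.0166 (R=-0.6000) → pose (-0.7221, 2.9149, 3.0166)

(-0.7221, 2.9149, 3.0166)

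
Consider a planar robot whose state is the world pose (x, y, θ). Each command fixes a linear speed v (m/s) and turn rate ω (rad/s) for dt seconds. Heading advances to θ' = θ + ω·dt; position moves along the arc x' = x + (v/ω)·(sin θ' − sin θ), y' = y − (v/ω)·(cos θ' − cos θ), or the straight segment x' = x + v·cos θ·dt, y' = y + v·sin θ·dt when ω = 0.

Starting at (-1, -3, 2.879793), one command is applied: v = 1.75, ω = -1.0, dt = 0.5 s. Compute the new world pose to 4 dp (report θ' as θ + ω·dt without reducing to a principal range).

(-1.7550, -2.5759, 2.3798)

θ' = 2.8798 + -1.0·0.5 = 2.3798
R = v/ω = 1.75/-1.0 = -1.7500
x' = -1 + -1.7500·(sin 2.3798 − sin 2.8798) = -1.7550
y' = -3 − -1.7500·(cos 2.3798 − cos 2.8798) = -2.5759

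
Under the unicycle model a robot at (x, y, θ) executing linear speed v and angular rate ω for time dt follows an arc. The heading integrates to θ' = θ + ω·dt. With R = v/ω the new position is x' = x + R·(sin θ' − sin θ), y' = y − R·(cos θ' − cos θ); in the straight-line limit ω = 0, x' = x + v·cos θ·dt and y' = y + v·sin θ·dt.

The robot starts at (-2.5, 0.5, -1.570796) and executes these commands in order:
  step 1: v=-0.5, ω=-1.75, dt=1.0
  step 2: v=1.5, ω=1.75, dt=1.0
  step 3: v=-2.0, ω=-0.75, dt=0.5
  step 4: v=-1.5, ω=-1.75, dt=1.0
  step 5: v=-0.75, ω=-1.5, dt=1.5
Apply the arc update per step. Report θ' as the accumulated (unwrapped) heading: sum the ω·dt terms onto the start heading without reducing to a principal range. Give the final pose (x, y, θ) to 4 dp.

step 1: θ'=-3.3208 (R=0.2857) → pose (-2.1634, 0.7811, -3.3208)
step 2: θ'=-1.5708 (R=0.8571) → pose (-3.1733, -0.0623, -1.5708)
step 3: θ'=-1.9458 (R=2.6667) → pose (-2.9880, 0.9144, -1.9458)
step 4: θ'=-3.6958 (R=0.8571) → pose (-1.7393, 1.3293, -3.6958)
step 5: θ'=-5.9458 (R=0.5000) → pose (-1.8369, 0.4324, -5.9458)

(-1.8369, 0.4324, -5.9458)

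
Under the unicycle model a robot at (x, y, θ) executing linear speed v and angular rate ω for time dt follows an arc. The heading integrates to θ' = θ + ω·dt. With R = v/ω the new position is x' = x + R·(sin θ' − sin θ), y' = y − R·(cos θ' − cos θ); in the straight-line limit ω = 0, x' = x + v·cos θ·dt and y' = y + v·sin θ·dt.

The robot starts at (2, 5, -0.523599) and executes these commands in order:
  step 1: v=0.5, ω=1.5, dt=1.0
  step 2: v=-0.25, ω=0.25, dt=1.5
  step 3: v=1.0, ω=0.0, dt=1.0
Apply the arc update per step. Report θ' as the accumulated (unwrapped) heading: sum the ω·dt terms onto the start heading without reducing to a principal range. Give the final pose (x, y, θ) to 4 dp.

step 1: θ'=0.9764 (R=0.3333) → pose (2.4428, 5.1020, 0.9764)
step 2: θ'=1.3514 (R=-1.0000) → pose (2.2953, 4.7596, 1.3514)
step 3: θ'=1.3514 (straight) → pose (2.5129, 5.7357, 1.3514)

(2.5129, 5.7357, 1.3514)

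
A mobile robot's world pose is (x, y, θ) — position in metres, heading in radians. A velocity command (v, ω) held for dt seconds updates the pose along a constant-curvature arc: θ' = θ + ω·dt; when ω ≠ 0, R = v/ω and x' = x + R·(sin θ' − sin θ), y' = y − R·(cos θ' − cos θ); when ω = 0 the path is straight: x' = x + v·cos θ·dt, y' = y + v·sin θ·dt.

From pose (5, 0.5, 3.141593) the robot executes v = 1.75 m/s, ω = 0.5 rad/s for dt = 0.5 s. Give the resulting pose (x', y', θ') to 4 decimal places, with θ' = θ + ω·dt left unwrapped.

θ' = 3.1416 + 0.5·0.5 = 3.3916
R = v/ω = 1.75/0.5 = 3.5000
x' = 5 + 3.5000·(sin 3.3916 − sin 3.1416) = 4.1341
y' = 0.5 − 3.5000·(cos 3.3916 − cos 3.1416) = 0.3912

(4.1341, 0.3912, 3.3916)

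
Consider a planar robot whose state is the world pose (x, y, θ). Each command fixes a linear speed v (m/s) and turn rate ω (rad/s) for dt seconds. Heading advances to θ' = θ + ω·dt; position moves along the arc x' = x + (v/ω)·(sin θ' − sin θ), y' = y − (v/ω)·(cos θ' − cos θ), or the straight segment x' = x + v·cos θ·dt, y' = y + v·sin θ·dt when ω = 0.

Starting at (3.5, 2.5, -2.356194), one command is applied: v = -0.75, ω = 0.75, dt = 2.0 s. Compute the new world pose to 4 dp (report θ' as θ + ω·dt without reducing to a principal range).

θ' = -2.3562 + 0.75·2.0 = -0.8562
R = v/ω = -0.75/0.75 = -1.0000
x' = 3.5 + -1.0000·(sin -0.8562 − sin -2.3562) = 3.5482
y' = 2.5 − -1.0000·(cos -0.8562 − cos -2.3562) = 3.8624

(3.5482, 3.8624, -0.8562)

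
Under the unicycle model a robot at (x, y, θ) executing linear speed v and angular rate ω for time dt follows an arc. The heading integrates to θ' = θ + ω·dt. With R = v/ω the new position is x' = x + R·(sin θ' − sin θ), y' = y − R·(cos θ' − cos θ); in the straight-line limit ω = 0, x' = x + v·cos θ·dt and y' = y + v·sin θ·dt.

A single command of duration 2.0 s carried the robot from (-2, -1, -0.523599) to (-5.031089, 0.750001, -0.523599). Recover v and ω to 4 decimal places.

Δθ = -0.523599 − -0.523599 = 0.000000
ω = Δθ/dt = 0.000000/2.0 = 0.0000
ω = 0 → v = (Δx·cos θ + Δy·sin θ)/dt = -1.7500

v = -1.7500, ω = 0.0000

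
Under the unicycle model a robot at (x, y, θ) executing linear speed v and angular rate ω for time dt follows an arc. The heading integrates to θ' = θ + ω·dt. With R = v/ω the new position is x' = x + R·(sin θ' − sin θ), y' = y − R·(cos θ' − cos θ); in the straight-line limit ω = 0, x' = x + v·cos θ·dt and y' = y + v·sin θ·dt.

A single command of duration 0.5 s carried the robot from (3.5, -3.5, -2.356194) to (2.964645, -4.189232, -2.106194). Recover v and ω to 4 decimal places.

Δθ = -2.106194 − -2.356194 = 0.250000
ω = Δθ/dt = 0.250000/0.5 = 0.5000
R = −Δy/(cos θ' − cos θ) = 3.5000
v = R·ω = 3.5000·0.5000 = 1.7500

v = 1.7500, ω = 0.5000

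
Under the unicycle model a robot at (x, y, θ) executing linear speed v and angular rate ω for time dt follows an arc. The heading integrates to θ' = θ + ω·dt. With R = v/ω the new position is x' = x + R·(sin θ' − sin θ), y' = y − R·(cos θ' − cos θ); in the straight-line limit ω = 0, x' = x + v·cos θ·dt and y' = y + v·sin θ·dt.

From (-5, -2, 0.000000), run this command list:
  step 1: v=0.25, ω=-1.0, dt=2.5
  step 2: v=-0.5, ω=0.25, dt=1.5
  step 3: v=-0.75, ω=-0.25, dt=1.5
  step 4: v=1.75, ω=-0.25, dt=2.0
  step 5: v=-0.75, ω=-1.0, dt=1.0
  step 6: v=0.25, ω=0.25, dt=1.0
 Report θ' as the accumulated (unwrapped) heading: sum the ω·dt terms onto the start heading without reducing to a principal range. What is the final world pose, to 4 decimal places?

(-6.3044, -2.4832, -3.7500)

step 1: θ'=-2.5000 (R=-0.2500) → pose (-4.8504, -2.4503, -2.5000)
step 2: θ'=-2.1250 (R=-2.0000) → pose (-4.3467, -1.9005, -2.1250)
step 3: θ'=-2.5000 (R=3.0000) → pose (-3.5911, -1.0759, -2.5000)
step 4: θ'=-3.0000 (R=-7.0000) → pose (-6.7926, -2.3978, -3.0000)
step 5: θ'=-4.0000 (R=0.7500) → pose (-6.1192, -2.6501, -4.0000)
step 6: θ'=-3.7500 (R=1.0000) → pose (-6.3044, -2.4832, -3.7500)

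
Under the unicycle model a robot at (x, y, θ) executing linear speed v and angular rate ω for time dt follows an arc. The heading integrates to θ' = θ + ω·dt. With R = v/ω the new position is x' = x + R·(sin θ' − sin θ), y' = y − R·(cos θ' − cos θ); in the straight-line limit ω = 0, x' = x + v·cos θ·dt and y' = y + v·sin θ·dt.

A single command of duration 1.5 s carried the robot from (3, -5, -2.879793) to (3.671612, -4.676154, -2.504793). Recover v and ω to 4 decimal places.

v = -0.5000, ω = 0.2500

Δθ = -2.504793 − -2.879793 = 0.375000
ω = Δθ/dt = 0.375000/1.5 = 0.2500
R = Δx/(sin θ' − sin θ) = -2.0000
v = R·ω = -2.0000·0.2500 = -0.5000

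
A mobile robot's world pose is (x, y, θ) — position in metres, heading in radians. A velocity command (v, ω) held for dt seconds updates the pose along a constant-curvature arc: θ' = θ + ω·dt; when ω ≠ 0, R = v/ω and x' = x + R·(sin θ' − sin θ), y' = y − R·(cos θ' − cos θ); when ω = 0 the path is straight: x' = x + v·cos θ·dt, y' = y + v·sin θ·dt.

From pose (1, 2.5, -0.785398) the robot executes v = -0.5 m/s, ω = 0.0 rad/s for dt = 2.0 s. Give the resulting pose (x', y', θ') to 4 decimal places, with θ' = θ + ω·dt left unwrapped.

θ' = -0.7854 + 0.0·2.0 = -0.7854
ω = 0 → straight: x' = 1 + -0.5·cos(-0.7854)·2.0 = 0.2929
y' = 2.5 + -0.5·sin(-0.7854)·2.0 = 3.2071

(0.2929, 3.2071, -0.7854)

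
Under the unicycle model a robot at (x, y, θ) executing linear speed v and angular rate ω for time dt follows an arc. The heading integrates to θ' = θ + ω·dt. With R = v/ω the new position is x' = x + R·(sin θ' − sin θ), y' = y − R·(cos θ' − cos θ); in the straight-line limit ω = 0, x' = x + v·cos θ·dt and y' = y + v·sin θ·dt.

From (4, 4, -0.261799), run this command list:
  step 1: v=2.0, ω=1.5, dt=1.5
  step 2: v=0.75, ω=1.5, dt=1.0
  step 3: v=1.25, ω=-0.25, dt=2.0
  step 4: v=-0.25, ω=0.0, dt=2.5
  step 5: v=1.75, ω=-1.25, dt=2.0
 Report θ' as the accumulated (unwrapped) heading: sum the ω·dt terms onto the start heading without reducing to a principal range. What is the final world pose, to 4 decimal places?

(2.6494, 8.3819, 0.4882)

step 1: θ'=1.9882 (R=1.3333) → pose (5.5640, 5.8284, 1.9882)
step 2: θ'=3.4882 (R=0.5000) → pose (4.9370, 6.0960, 3.4882)
step 3: θ'=2.9882 (R=-5.0000) → pose (2.4745, 5.8573, 2.9882)
step 4: θ'=2.9882 (straight) → pose (3.0922, 5.7619, 2.9882)
step 5: θ'=0.4882 (R=-1.4000) → pose (2.6494, 8.3819, 0.4882)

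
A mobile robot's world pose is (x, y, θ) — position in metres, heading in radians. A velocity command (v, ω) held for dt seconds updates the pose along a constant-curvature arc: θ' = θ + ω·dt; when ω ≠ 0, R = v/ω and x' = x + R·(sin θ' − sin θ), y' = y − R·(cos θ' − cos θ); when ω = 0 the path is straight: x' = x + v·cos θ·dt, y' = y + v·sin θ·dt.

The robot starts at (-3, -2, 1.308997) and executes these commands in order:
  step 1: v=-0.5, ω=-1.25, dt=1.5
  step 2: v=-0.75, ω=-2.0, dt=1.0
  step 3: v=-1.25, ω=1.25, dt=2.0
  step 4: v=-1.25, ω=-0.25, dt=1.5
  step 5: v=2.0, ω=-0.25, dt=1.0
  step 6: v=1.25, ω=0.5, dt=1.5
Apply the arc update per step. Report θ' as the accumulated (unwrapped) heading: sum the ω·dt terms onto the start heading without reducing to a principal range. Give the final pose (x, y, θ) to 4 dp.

step 1: θ'=-0.5660 (R=0.4000) → pose (-3.6009, -2.2341, -0.5660)
step 2: θ'=-2.5660 (R=0.3750) → pose (-3.6039, -1.6030, -2.5660)
step 3: θ'=-0.0660 (R=-1.0000) → pose (-4.0823, 0.2337, -0.0660)
step 4: θ'=-0.4410 (R=5.0000) → pose (-5.8867, 0.7012, -0.4410)
step 5: θ'=-0.6910 (R=-8.0000) → pose (-4.2030, -0.3685, -0.6910)
step 6: θ'=0.0590 (R=2.5000) → pose (-2.4623, -0.9377, 0.0590)

(-2.4623, -0.9377, 0.0590)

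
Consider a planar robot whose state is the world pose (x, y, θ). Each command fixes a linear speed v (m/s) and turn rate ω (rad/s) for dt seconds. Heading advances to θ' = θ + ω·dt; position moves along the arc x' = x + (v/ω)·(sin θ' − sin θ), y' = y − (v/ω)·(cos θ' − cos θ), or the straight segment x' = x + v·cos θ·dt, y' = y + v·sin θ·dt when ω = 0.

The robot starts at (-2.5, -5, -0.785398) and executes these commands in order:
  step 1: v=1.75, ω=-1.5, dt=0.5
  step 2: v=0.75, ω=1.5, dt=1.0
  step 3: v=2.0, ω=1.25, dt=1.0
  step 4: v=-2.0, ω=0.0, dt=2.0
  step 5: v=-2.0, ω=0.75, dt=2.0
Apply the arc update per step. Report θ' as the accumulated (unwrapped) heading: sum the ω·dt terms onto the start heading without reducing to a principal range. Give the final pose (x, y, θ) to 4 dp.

step 1: θ'=-1.5354 (R=-1.1667) → pose (-2.1590, -5.7837, -1.5354)
step 2: θ'=-0.0354 (R=0.5000) → pose (-1.6770, -6.2657, -0.0354)
step 3: θ'=1.2146 (R=1.6000) → pose (-0.1208, -5.2246, 1.2146)
step 4: θ'=1.2146 (straight) → pose (-1.5157, -8.9735, 1.2146)
step 5: θ'=2.7146 (R=-2.6667) → pose (-0.1208, -12.3307, 2.7146)

(-0.1208, -12.3307, 2.7146)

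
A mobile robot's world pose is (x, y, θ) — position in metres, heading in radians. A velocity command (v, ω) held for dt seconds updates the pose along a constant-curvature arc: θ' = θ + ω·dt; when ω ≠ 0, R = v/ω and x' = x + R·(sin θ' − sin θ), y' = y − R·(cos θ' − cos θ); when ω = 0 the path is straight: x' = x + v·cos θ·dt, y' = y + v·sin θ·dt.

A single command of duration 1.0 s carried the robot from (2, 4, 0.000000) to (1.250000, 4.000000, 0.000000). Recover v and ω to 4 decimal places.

Δθ = 0.000000 − 0.000000 = 0.000000
ω = Δθ/dt = 0.000000/1.0 = 0.0000
ω = 0 → v = (Δx·cos θ + Δy·sin θ)/dt = -0.7500

v = -0.7500, ω = 0.0000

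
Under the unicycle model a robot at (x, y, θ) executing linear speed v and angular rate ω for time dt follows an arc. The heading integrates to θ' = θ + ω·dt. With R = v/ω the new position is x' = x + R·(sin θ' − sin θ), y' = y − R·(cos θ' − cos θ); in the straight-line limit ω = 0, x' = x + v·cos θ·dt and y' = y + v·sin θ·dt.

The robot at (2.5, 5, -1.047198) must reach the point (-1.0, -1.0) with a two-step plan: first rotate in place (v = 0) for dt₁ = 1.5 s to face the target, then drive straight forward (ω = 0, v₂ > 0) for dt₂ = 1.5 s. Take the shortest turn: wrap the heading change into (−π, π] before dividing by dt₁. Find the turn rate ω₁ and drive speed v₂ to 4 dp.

ω₁ = -0.7011, v₂ = 4.6308

heading to target = atan2(-1−5, -1−2.5) = -2.0989
Δθ = wrap(-2.0989 − -1.0472) = -1.0517; ω₁ = Δθ/dt₁ = -0.7011
distance = √((-1−2.5)² + (-1−5)²) = 6.9462; v₂ = distance/dt₂ = 4.6308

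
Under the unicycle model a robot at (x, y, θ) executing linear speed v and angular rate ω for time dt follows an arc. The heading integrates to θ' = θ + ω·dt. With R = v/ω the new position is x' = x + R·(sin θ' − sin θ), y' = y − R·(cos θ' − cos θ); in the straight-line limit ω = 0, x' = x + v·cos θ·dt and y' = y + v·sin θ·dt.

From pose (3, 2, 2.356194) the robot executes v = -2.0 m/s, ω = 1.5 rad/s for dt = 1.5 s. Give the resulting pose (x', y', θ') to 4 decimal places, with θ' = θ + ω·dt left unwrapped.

θ' = 2.3562 + 1.5·1.5 = 4.6062
R = v/ω = -2.0/1.5 = -1.3333
x' = 3 + -1.3333·(sin 4.6062 − sin 2.3562) = 5.2686
y' = 2 − -1.3333·(cos 4.6062 − cos 2.3562) = 2.8015

(5.2686, 2.8015, 4.6062)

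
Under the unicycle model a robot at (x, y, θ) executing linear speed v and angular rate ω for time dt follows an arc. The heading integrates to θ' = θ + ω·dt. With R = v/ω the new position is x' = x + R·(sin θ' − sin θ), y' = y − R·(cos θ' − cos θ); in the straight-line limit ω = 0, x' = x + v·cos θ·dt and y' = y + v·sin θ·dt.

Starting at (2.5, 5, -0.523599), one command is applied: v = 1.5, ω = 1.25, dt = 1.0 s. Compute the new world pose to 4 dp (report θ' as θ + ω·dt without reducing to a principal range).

(3.8970, 5.1421, 0.7264)

θ' = -0.5236 + 1.25·1.0 = 0.7264
R = v/ω = 1.5/1.25 = 1.2000
x' = 2.5 + 1.2000·(sin 0.7264 − sin -0.5236) = 3.8970
y' = 5 − 1.2000·(cos 0.7264 − cos -0.5236) = 5.1421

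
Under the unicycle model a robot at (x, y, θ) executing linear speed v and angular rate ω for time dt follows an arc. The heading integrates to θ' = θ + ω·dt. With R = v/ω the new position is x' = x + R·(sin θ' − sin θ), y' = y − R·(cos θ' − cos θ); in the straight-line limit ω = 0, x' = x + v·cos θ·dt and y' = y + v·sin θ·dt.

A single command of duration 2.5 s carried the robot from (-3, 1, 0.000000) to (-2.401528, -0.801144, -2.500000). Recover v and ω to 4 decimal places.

Δθ = -2.500000 − 0.000000 = -2.500000
ω = Δθ/dt = -2.500000/2.5 = -1.0000
R = −Δy/(cos θ' − cos θ) = -1.0000
v = R·ω = -1.0000·-1.0000 = 1.0000

v = 1.0000, ω = -1.0000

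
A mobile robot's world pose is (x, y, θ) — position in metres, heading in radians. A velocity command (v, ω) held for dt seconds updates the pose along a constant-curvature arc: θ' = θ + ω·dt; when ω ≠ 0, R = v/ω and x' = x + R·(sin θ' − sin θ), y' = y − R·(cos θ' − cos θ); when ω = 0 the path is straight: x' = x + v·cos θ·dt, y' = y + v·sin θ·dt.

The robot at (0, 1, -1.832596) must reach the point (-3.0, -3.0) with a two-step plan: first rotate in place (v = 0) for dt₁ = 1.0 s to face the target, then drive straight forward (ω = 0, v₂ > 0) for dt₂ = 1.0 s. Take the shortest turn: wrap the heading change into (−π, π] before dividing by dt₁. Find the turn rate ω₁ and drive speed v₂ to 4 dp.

ω₁ = -0.3817, v₂ = 5.0000

heading to target = atan2(-3−1, -3−0) = -2.2143
Δθ = wrap(-2.2143 − -1.8326) = -0.3817; ω₁ = Δθ/dt₁ = -0.3817
distance = √((-3−0)² + (-3−1)²) = 5.0000; v₂ = distance/dt₂ = 5.0000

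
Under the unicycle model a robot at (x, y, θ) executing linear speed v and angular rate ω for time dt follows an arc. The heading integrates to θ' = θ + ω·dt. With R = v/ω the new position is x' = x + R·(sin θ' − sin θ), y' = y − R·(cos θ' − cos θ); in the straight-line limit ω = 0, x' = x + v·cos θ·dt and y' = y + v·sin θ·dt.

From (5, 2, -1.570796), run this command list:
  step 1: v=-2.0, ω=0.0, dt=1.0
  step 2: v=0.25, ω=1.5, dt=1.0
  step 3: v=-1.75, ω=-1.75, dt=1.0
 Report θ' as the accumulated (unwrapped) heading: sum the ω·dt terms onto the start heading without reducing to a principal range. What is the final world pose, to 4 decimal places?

step 1: θ'=-1.5708 (straight) → pose (5.0000, 4.0000, -1.5708)
step 2: θ'=-0.0708 (R=0.1667) → pose (5.1549, 3.8338, -0.0708)
step 3: θ'=-1.8208 (R=1.0000) → pose (4.2567, 5.0786, -1.8208)

(4.2567, 5.0786, -1.8208)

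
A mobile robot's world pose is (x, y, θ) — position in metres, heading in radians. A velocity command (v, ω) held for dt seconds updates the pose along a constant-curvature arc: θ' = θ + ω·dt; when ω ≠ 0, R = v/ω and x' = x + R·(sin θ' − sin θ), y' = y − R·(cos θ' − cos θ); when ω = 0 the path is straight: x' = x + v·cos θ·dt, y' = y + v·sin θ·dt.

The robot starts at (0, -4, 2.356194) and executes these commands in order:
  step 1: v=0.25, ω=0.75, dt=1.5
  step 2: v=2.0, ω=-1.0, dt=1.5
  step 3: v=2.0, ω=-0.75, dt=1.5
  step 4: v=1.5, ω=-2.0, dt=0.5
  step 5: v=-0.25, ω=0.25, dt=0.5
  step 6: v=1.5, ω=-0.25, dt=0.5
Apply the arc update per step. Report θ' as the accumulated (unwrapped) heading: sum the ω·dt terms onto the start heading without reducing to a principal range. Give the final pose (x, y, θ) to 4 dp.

(-1.1194, 0.1779, -0.1438)

step 1: θ'=3.4812 (R=0.3333) → pose (-0.3467, -3.9214, 3.4812)
step 2: θ'=1.9812 (R=-2.0000) → pose (-2.8469, -2.8336, 1.9812)
step 3: θ'=0.8562 (R=-2.6667) → pose (-2.4159, -0.0221, 0.8562)
step 4: θ'=-0.1438 (R=-0.7500) → pose (-1.7419, 0.2286, -0.1438)
step 5: θ'=-0.0188 (R=-1.0000) → pose (-1.8664, 0.2388, -0.0188)
step 6: θ'=-0.1438 (R=-6.0000) → pose (-1.1194, 0.1779, -0.1438)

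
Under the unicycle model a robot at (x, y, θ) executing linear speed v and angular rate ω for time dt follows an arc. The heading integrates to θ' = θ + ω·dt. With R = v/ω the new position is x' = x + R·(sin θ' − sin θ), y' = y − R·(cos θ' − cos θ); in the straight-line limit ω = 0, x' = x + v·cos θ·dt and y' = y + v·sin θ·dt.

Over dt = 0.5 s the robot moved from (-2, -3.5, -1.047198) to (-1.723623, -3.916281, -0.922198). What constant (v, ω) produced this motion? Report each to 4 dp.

v = 1.0000, ω = 0.2500

Δθ = -0.922198 − -1.047198 = 0.125000
ω = Δθ/dt = 0.125000/0.5 = 0.2500
R = −Δy/(cos θ' − cos θ) = 4.0000
v = R·ω = 4.0000·0.2500 = 1.0000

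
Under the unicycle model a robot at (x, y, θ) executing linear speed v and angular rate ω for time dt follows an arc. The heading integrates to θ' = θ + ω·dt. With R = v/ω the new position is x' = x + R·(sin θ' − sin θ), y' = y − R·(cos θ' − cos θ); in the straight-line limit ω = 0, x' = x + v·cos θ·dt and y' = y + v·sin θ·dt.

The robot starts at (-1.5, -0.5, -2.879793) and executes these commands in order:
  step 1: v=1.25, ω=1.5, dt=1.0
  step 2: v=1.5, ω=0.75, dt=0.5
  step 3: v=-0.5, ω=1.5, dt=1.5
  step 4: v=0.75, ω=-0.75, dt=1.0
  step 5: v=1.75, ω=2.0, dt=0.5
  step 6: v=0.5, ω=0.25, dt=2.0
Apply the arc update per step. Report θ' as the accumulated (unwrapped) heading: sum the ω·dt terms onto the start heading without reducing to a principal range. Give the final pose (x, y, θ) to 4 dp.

step 1: θ'=-1.3798 (R=0.8333) → pose (-2.1025, -1.4631, -1.3798)
step 2: θ'=-1.0048 (R=2.0000) → pose (-1.8270, -2.1560, -1.0048)
step 3: θ'=1.2452 (R=-0.3333) → pose (-2.4241, -2.2281, 1.2452)
step 4: θ'=0.4952 (R=-1.0000) → pose (-1.9519, -1.6681, 0.4952)
step 5: θ'=1.4952 (R=0.8750) → pose (-1.4952, -0.9643, 1.4952)
step 6: θ'=1.9952 (R=2.0000) → pose (-1.6669, 0.0103, 1.9952)

(-1.6669, 0.0103, 1.9952)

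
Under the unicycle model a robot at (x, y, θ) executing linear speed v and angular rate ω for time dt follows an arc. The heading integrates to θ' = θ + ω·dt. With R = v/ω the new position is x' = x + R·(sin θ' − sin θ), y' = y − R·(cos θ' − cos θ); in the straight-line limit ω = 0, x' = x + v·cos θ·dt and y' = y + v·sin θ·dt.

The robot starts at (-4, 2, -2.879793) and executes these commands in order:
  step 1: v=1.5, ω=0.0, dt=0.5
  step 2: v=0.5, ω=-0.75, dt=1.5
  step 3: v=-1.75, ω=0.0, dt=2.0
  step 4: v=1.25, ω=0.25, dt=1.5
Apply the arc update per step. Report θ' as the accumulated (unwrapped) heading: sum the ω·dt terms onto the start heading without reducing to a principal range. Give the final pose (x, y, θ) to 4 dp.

(-4.5830, 0.5226, -3.6298)

step 1: θ'=-2.8798 (straight) → pose (-4.7244, 1.8059, -2.8798)
step 2: θ'=-4.0048 (R=-0.6667) → pose (-5.4036, 2.0165, -4.0048)
step 3: θ'=-4.0048 (straight) → pose (-3.1286, -0.6432, -4.0048)
step 4: θ'=-3.6298 (R=5.0000) → pose (-4.5830, 0.5226, -3.6298)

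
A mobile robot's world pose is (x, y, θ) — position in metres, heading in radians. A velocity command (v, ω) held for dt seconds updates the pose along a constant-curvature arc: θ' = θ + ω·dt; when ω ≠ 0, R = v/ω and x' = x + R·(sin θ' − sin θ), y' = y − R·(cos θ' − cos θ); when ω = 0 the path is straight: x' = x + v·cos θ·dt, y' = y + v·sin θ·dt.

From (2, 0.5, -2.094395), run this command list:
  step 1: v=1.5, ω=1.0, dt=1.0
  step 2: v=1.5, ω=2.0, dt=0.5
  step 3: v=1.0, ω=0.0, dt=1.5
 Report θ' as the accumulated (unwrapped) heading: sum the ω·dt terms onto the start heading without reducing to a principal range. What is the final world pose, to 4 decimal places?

(4.0552, -1.4820, -0.0944)

step 1: θ'=-1.0944 (R=1.5000) → pose (1.9661, -0.9379, -1.0944)
step 2: θ'=-0.0944 (R=0.7500) → pose (2.5619, -1.3406, -0.0944)
step 3: θ'=-0.0944 (straight) → pose (4.0552, -1.4820, -0.0944)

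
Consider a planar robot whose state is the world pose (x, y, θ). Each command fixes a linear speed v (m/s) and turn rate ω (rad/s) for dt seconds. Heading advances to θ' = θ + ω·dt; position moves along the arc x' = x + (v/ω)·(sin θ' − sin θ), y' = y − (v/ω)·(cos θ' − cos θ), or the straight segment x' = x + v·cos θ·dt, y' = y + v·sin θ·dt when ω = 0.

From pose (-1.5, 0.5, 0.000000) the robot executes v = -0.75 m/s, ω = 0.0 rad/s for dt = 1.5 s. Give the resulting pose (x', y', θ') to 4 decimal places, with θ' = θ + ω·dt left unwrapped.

θ' = 0.0000 + 0.0·1.5 = 0.0000
ω = 0 → straight: x' = -1.5 + -0.75·cos(0.0000)·1.5 = -2.6250
y' = 0.5 + -0.75·sin(0.0000)·1.5 = 0.5000

(-2.6250, 0.5000, 0.0000)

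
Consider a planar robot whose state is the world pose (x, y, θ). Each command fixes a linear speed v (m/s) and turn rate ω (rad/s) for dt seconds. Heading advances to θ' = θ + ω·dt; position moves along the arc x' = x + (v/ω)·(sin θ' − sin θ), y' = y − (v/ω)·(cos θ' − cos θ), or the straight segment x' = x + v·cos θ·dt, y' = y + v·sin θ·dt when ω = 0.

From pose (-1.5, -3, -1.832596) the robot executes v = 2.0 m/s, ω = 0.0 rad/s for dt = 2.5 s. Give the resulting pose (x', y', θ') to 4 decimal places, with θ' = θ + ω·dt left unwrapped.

θ' = -1.8326 + 0.0·2.5 = -1.8326
ω = 0 → straight: x' = -1.5 + 2.0·cos(-1.8326)·2.5 = -2.7941
y' = -3 + 2.0·sin(-1.8326)·2.5 = -7.8296

(-2.7941, -7.8296, -1.8326)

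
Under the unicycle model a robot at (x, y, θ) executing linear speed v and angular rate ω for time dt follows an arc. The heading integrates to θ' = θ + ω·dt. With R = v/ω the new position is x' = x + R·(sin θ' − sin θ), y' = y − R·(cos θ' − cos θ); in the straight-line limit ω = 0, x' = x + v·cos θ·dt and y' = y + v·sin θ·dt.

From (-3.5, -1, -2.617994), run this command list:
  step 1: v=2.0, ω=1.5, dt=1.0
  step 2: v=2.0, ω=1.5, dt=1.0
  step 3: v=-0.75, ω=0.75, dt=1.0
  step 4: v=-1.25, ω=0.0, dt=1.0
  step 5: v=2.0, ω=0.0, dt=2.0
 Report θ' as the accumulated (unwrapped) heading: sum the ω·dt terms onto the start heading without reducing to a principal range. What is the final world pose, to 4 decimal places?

(-1.7005, -1.4055, 1.1320)

step 1: θ'=-1.1180 (R=1.3333) → pose (-4.0323, -2.7380, -1.1180)
step 2: θ'=0.3820 (R=1.3333) → pose (-2.3363, -3.3919, 0.3820)
step 3: θ'=1.1320 (R=-1.0000) → pose (-2.8688, -3.8950, 1.1320)
step 4: θ'=1.1320 (straight) → pose (-3.3998, -5.0266, 1.1320)
step 5: θ'=1.1320 (straight) → pose (-1.7005, -1.4055, 1.1320)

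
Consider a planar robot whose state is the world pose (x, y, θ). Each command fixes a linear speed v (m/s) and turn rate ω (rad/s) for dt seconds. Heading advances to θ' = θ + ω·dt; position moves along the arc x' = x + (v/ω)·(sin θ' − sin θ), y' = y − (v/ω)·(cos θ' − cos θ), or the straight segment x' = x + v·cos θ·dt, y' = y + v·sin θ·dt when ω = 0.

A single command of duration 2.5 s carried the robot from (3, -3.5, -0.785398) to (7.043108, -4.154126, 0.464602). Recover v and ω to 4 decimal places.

v = 1.7500, ω = 0.5000

Δθ = 0.464602 − -0.785398 = 1.250000
ω = Δθ/dt = 1.250000/2.5 = 0.5000
R = Δx/(sin θ' − sin θ) = 3.5000
v = R·ω = 3.5000·0.5000 = 1.7500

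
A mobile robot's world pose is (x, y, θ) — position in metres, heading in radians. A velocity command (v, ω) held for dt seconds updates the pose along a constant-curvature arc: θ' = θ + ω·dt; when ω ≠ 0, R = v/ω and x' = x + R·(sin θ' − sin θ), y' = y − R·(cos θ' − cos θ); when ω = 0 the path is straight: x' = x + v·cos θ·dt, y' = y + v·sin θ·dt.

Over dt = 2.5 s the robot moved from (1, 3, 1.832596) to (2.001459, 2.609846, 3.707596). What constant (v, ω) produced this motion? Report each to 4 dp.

v = -0.5000, ω = 0.7500

Δθ = 3.707596 − 1.832596 = 1.875000
ω = Δθ/dt = 1.875000/2.5 = 0.7500
R = Δx/(sin θ' − sin θ) = -0.6667
v = R·ω = -0.6667·0.7500 = -0.5000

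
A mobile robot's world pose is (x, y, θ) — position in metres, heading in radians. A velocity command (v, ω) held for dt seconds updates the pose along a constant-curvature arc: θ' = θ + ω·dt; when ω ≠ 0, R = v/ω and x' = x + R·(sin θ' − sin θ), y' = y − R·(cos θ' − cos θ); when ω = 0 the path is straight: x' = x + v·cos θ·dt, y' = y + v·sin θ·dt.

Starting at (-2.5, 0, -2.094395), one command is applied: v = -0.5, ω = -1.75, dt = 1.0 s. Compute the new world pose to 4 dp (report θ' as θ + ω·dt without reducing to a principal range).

(-2.0679, 0.0752, -3.8444)

θ' = -2.0944 + -1.75·1.0 = -3.8444
R = v/ω = -0.5/-1.75 = 0.2857
x' = -2.5 + 0.2857·(sin -3.8444 − sin -2.0944) = -2.0679
y' = 0 − 0.2857·(cos -3.8444 − cos -2.0944) = 0.0752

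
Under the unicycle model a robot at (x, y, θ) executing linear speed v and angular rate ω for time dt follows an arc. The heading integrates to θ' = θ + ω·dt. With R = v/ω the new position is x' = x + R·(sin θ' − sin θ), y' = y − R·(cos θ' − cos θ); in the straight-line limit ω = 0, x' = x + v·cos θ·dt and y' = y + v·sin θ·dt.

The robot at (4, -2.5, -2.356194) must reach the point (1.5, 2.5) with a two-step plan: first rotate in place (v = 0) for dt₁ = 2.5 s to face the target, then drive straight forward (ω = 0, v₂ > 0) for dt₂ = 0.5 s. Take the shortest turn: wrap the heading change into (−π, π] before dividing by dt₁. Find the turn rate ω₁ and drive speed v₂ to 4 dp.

heading to target = atan2(2.5−-2.5, 1.5−4) = 2.0344
Δθ = wrap(2.0344 − -2.3562) = -1.8925; ω₁ = Δθ/dt₁ = -0.7570
distance = √((1.5−4)² + (2.5−-2.5)²) = 5.5902; v₂ = distance/dt₂ = 11.1803

ω₁ = -0.7570, v₂ = 11.1803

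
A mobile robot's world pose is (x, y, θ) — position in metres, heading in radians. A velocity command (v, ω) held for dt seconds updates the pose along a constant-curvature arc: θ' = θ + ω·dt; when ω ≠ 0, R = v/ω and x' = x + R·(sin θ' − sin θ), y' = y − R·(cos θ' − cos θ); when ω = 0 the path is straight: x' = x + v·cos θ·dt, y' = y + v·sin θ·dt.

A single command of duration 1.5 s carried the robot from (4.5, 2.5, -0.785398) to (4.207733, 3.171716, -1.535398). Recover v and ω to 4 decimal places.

v = -0.5000, ω = -0.5000

Δθ = -1.535398 − -0.785398 = -0.750000
ω = Δθ/dt = -0.750000/1.5 = -0.5000
R = −Δy/(cos θ' − cos θ) = 1.0000
v = R·ω = 1.0000·-0.5000 = -0.5000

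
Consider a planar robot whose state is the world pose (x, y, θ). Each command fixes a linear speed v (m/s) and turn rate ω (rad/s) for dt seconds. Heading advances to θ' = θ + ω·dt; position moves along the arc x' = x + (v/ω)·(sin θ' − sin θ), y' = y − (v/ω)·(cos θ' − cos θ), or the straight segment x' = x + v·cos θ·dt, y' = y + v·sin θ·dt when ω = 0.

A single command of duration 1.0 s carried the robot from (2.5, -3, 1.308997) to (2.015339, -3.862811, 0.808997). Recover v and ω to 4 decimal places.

Δθ = 0.808997 − 1.308997 = -0.500000
ω = Δθ/dt = -0.500000/1.0 = -0.5000
R = −Δy/(cos θ' − cos θ) = 2.0000
v = R·ω = 2.0000·-0.5000 = -1.0000

v = -1.0000, ω = -0.5000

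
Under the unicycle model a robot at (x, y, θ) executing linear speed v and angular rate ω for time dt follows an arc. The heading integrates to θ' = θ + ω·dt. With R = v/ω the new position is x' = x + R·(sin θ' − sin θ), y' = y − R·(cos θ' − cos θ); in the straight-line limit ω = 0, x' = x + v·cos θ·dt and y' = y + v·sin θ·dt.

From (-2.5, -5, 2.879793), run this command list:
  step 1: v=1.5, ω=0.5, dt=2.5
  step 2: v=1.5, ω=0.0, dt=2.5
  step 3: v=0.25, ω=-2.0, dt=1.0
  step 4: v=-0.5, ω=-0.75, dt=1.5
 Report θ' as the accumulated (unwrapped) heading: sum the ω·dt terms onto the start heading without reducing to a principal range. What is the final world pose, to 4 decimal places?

(-8.0576, -10.0872, 1.0048)

step 1: θ'=4.1298 (R=3.0000) → pose (-5.7816, -6.2472, 4.1298)
step 2: θ'=4.1298 (straight) → pose (-7.8448, -9.3786, 4.1298)
step 3: θ'=2.1298 (R=-0.1250) → pose (-8.0551, -9.3761, 2.1298)
step 4: θ'=1.0048 (R=0.6667) → pose (-8.0576, -10.0872, 1.0048)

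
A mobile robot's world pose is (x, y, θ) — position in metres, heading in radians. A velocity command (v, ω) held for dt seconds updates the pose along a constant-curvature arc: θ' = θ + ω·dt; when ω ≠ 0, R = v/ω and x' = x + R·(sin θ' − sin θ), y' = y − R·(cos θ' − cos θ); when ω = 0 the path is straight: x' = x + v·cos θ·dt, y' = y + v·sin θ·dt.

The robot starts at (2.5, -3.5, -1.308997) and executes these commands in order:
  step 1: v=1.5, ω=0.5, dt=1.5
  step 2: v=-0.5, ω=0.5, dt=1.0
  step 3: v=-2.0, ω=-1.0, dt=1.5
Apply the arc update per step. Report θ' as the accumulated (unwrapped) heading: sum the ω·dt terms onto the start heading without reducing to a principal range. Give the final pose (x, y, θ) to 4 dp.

step 1: θ'=-0.5590 (R=3.0000) → pose (3.8068, -5.2669, -0.5590)
step 2: θ'=-0.0590 (R=-1.0000) → pose (3.3354, -5.1164, -0.0590)
step 3: θ'=-1.5590 (R=2.0000) → pose (1.4535, -3.1435, -1.5590)

(1.4535, -3.1435, -1.5590)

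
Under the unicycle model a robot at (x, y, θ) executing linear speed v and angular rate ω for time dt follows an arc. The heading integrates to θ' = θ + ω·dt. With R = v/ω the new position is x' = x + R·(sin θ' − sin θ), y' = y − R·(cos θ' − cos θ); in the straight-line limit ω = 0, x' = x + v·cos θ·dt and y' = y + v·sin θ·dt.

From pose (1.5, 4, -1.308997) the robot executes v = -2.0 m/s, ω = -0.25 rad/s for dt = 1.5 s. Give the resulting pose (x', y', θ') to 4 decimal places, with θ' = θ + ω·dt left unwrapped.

θ' = -1.3090 + -0.25·1.5 = -1.6840
R = v/ω = -2.0/-0.25 = 8.0000
x' = 1.5 + 8.0000·(sin -1.6840 − sin -1.3090) = 1.2786
y' = 4 − 8.0000·(cos -1.6840 − cos -1.3090) = 6.9742

(1.2786, 6.9742, -1.6840)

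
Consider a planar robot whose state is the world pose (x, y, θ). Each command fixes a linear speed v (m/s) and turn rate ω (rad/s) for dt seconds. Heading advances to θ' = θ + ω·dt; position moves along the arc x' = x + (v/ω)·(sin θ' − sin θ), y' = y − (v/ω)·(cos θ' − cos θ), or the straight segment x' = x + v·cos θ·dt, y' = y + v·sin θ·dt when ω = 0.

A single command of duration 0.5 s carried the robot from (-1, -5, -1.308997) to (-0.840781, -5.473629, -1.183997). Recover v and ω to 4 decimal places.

Δθ = -1.183997 − -1.308997 = 0.125000
ω = Δθ/dt = 0.125000/0.5 = 0.2500
R = −Δy/(cos θ' − cos θ) = 4.0000
v = R·ω = 4.0000·0.2500 = 1.0000

v = 1.0000, ω = 0.2500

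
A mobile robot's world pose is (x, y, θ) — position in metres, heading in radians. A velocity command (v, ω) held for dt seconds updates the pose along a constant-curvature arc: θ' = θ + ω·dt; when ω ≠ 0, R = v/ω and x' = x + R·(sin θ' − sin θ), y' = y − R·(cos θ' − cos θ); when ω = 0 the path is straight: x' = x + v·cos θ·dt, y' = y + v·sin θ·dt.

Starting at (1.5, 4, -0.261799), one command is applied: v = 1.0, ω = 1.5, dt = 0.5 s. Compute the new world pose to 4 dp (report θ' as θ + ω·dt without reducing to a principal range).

θ' = -0.2618 + 1.5·0.5 = 0.4882
R = v/ω = 1.0/1.5 = 0.6667
x' = 1.5 + 0.6667·(sin 0.4882 − sin -0.2618) = 1.9852
y' = 4 − 0.6667·(cos 0.4882 − cos -0.2618) = 4.0552

(1.9852, 4.0552, 0.4882)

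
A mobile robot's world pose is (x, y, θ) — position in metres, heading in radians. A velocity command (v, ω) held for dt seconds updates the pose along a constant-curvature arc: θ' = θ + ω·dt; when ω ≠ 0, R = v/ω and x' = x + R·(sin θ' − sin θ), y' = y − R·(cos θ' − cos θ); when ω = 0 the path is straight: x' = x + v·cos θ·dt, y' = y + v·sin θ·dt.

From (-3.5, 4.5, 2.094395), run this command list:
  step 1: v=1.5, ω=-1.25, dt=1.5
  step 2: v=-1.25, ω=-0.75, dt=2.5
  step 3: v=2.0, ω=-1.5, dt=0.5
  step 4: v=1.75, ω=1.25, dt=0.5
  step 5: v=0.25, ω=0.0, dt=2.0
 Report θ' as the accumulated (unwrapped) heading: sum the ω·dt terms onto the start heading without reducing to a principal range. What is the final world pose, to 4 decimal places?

(-5.7124, 5.9288, -1.7806)

step 1: θ'=0.2194 (R=-1.2000) → pose (-2.7219, 6.2712, 0.2194)
step 2: θ'=-1.6556 (R=1.6667) → pose (-4.7453, 8.0391, -1.6556)
step 3: θ'=-2.4056 (R=-1.3333) → pose (-5.1788, 7.1638, -2.4056)
step 4: θ'=-1.7806 (R=1.4000) → pose (-5.6082, 6.4178, -1.7806)
step 5: θ'=-1.7806 (straight) → pose (-5.7124, 5.9288, -1.7806)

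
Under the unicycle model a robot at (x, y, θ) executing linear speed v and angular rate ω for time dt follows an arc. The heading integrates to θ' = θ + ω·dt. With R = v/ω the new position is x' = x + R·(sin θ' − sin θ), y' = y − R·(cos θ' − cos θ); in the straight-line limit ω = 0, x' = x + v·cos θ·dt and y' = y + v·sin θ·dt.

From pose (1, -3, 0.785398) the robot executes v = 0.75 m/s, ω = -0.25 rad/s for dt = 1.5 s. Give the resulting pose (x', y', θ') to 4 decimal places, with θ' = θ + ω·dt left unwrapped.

(1.9244, -2.3704, 0.4104)

θ' = 0.7854 + -0.25·1.5 = 0.4104
R = v/ω = 0.75/-0.25 = -3.0000
x' = 1 + -3.0000·(sin 0.4104 − sin 0.7854) = 1.9244
y' = -3 − -3.0000·(cos 0.4104 − cos 0.7854) = -2.3704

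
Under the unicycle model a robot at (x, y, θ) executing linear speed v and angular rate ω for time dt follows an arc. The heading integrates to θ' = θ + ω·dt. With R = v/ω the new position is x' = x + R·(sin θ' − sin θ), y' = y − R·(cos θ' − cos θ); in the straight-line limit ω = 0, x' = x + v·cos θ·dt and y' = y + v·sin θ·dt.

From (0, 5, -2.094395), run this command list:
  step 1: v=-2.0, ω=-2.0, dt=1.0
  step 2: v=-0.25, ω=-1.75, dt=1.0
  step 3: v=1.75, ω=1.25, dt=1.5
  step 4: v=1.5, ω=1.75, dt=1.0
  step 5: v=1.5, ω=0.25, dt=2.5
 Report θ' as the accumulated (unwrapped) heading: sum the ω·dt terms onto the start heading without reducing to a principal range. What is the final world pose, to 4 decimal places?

step 1: θ'=-4.0944 (R=1.0000) → pose (1.6811, 5.0794, -4.0944)
step 2: θ'=-5.8444 (R=0.1429) → pose (1.6253, 4.8673, -5.8444)
step 3: θ'=-3.9694 (R=1.4000) → pose (2.0616, 7.0818, -3.9694)
step 4: θ'=-2.2194 (R=0.8571) → pose (0.7472, 7.0197, -2.2194)
step 5: θ'=-1.5944 (R=6.0000) → pose (-0.4695, 3.5369, -1.5944)

(-0.4695, 3.5369, -1.5944)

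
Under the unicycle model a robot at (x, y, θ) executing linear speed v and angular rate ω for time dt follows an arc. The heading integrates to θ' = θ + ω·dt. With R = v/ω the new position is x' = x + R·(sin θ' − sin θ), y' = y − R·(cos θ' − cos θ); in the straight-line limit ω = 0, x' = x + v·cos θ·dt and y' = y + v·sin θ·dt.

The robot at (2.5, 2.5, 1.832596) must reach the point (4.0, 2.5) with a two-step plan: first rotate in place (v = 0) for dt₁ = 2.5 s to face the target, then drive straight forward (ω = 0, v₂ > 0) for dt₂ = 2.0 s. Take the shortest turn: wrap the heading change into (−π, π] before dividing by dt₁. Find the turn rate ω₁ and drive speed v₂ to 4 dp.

ω₁ = -0.7330, v₂ = 0.7500

heading to target = atan2(2.5−2.5, 4−2.5) = 0.0000
Δθ = wrap(0.0000 − 1.8326) = -1.8326; ω₁ = Δθ/dt₁ = -0.7330
distance = √((4−2.5)² + (2.5−2.5)²) = 1.5000; v₂ = distance/dt₂ = 0.7500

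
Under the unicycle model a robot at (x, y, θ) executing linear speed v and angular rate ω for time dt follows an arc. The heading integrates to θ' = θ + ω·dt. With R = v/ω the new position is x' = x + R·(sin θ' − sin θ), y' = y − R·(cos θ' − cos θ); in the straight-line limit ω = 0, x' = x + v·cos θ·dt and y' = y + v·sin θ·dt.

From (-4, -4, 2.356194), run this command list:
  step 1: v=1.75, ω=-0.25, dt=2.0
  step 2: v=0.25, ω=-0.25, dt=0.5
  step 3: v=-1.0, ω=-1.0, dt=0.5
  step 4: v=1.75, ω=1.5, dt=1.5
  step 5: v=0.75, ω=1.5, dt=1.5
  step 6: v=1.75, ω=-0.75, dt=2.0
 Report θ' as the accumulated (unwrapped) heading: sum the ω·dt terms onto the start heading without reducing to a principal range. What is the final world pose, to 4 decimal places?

step 1: θ'=1.8562 (R=-7.0000) → pose (-5.7671, -1.0210, 1.8562)
step 2: θ'=1.7312 (R=-1.0000) → pose (-5.7947, -0.8992, 1.7312)
step 3: θ'=1.2312 (R=1.0000) → pose (-5.8390, -1.3920, 1.2312)
step 4: θ'=3.4812 (R=1.1667) → pose (-7.3277, 0.0966, 3.4812)
step 5: θ'=5.7312 (R=0.5000) → pose (-7.4233, -0.8005, 5.7312)
step 6: θ'=4.2312 (R=-2.3333) → pose (-6.5785, -3.8673, 4.2312)

(-6.5785, -3.8673, 4.2312)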